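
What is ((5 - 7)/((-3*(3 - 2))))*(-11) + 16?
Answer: 26/3 ≈ 8.6667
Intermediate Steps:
((5 - 7)/((-3*(3 - 2))))*(-11) + 16 = -2/((-3*1))*(-11) + 16 = -2/(-3)*(-11) + 16 = -2*(-1/3)*(-11) + 16 = (2/3)*(-11) + 16 = -22/3 + 16 = 26/3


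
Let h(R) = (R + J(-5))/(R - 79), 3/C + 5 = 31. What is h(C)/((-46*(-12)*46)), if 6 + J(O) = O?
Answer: 283/52078992 ≈ 5.4340e-6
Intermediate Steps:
C = 3/26 (C = 3/(-5 + 31) = 3/26 ≈ 0.11538)
J(O) = -6 + O
h(R) = (-11 + R)/(-79 + R) (h(R) = (R + (-6 - 5))/(R - 79) = (R - 11)/(-79 + R) = (-11 + R)/(-79 + R))
h(C)/((-46*(-12)*46)) = ((-11 + 3/26)/(-79 + 3/26))/((-46*(-12)*46)) = (-283/26/(-2051/26))/((552*46)) = -26/2051*(-283/26)/25392 = (283/2051)*(1/25392) = 283/52078992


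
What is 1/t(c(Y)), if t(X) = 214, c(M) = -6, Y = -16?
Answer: 1/214 ≈ 0.0046729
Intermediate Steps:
1/t(c(Y)) = 1/214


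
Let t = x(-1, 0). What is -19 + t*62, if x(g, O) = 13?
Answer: 787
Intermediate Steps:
t = 13
-19 + t*62 = -19 + 13*62 = -19 + 806 = 787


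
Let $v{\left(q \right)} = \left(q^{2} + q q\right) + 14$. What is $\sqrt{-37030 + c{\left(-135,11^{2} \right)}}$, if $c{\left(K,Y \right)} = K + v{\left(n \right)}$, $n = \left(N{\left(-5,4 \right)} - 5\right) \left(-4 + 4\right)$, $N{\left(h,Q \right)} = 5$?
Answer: $i \sqrt{37151} \approx 192.75 i$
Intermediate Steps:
$n = 0$ ($n = \left(5 - 5\right) \left(-4 + 4\right) = 0 \cdot 0 = 0$)
$v{\left(q \right)} = 14 + 2 q^{2}$ ($v{\left(q \right)} = \left(q^{2} + q^{2}\right) + 14 = 2 q^{2} + 14 = 14 + 2 q^{2}$)
$c{\left(K,Y \right)} = 14 + K$ ($c{\left(K,Y \right)} = K + \left(14 + 2 \cdot 0^{2}\right) = K + \left(14 + 2 \cdot 0\right) = K + \left(14 + 0\right) = K + 14 = 14 + K$)
$\sqrt{-37030 + c{\left(-135,11^{2} \right)}} = \sqrt{-37030 + \left(14 - 135\right)} = \sqrt{-37030 - 121} = \sqrt{-37151} = i \sqrt{37151}$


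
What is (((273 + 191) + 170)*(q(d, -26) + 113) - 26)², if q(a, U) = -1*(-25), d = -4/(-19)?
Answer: 7650301156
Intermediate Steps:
d = 4/19 (d = -4*(-1/19) = 4/19 ≈ 0.21053)
q(a, U) = 25
(((273 + 191) + 170)*(q(d, -26) + 113) - 26)² = (((273 + 191) + 170)*(25 + 113) - 26)² = ((464 + 170)*138 - 26)² = (634*138 - 26)² = (87492 - 26)² = 87466² = 7650301156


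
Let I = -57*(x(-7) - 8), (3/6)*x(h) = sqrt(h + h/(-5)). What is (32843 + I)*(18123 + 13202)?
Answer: 1043091175 - 1428420*I*sqrt(35) ≈ 1.0431e+9 - 8.4506e+6*I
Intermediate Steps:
x(h) = 4*sqrt(5)*sqrt(h)/5 (x(h) = 2*sqrt(h + h/(-5)) = 2*sqrt(h + h*(-1/5)) = 2*sqrt(h - h/5) = 2*sqrt(4*h/5) = 2*(2*sqrt(5)*sqrt(h)/5) = 4*sqrt(5)*sqrt(h)/5)
I = 456 - 228*I*sqrt(35)/5 (I = -57*(4*sqrt(5)*sqrt(-7)/5 - 8) = -57*(4*sqrt(5)*(I*sqrt(7))/5 - 8) = -57*(4*I*sqrt(35)/5 - 8) = -57*(-8 + 4*I*sqrt(35)/5) = 456 - 228*I*sqrt(35)/5 ≈ 456.0 - 269.77*I)
(32843 + I)*(18123 + 13202) = (32843 + (456 - 228*I*sqrt(35)/5))*(18123 + 13202) = (33299 - 228*I*sqrt(35)/5)*31325 = 1043091175 - 1428420*I*sqrt(35)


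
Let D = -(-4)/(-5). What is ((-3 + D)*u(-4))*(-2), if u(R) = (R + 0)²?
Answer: 608/5 ≈ 121.60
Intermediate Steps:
u(R) = R²
D = -⅘ (D = -(-4)*(-1)/5 = -1*⅘ = -⅘ ≈ -0.80000)
((-3 + D)*u(-4))*(-2) = ((-3 - ⅘)*(-4)²)*(-2) = -19/5*16*(-2) = -304/5*(-2) = 608/5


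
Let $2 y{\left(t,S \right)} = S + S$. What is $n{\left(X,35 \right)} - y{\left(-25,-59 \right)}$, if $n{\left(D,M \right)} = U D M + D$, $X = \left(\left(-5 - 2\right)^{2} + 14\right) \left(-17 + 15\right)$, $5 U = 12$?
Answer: $-10651$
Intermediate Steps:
$y{\left(t,S \right)} = S$ ($y{\left(t,S \right)} = \frac{S + S}{2} = \frac{2 S}{2} = S$)
$U = \frac{12}{5}$ ($U = \frac{1}{5} \cdot 12 = \frac{12}{5} \approx 2.4$)
$X = -126$ ($X = \left(\left(-7\right)^{2} + 14\right) \left(-2\right) = \left(49 + 14\right) \left(-2\right) = 63 \left(-2\right) = -126$)
$n{\left(D,M \right)} = D + \frac{12 D M}{5}$ ($n{\left(D,M \right)} = \frac{12 D}{5} M + D = \frac{12 D M}{5} + D = D + \frac{12 D M}{5}$)
$n{\left(X,35 \right)} - y{\left(-25,-59 \right)} = \frac{1}{5} \left(-126\right) \left(5 + 12 \cdot 35\right) - -59 = \frac{1}{5} \left(-126\right) \left(5 + 420\right) + 59 = \frac{1}{5} \left(-126\right) 425 + 59 = -10710 + 59 = -10651$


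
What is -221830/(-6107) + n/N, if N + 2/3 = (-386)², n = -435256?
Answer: 45590289602/1364871751 ≈ 33.403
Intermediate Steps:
N = 446986/3 (N = -⅔ + (-386)² = -⅔ + 148996 = 446986/3 ≈ 1.4900e+5)
-221830/(-6107) + n/N = -221830/(-6107) - 435256/446986/3 = -221830*(-1/6107) - 435256*3/446986 = 221830/6107 - 652884/223493 = 45590289602/1364871751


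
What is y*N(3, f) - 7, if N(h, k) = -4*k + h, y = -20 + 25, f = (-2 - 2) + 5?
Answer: -12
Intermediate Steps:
f = 1 (f = -4 + 5 = 1)
y = 5
N(h, k) = h - 4*k
y*N(3, f) - 7 = 5*(3 - 4*1) - 7 = 5*(3 - 4) - 7 = 5*(-1) - 7 = -5 - 7 = -12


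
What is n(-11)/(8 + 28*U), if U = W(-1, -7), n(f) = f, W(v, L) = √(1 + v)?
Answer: -11/8 ≈ -1.3750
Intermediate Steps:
U = 0 (U = √(1 - 1) = √0 = 0)
n(-11)/(8 + 28*U) = -11/(8 + 28*0) = -11/(8 + 0) = -11/8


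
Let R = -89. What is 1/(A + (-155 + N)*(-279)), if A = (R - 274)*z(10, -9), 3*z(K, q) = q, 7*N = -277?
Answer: 7/387621 ≈ 1.8059e-5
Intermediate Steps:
N = -277/7 (N = (⅐)*(-277) = -277/7 ≈ -39.571)
z(K, q) = q/3
A = 1089 (A = (-89 - 274)*((⅓)*(-9)) = -363*(-3) = 1089)
1/(A + (-155 + N)*(-279)) = 1/(1089 + (-155 - 277/7)*(-279)) = 1/(1089 - 1362/7*(-279)) = 1/(1089 + 379998/7) = 1/(387621/7) = 7/387621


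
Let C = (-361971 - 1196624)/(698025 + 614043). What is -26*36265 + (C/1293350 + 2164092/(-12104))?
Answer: -484266813252841219987/513501048524280 ≈ -9.4307e+5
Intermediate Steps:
C = -1558595/1312068 ≈ -1.1879
-26*36265 + (C/1293350 + 2164092/(-12104)) = -26*36265 + (-1558595/1312068/1293350 + 2164092/(-12104)) = -942890 + (-1558595/1312068*1/1293350 + 2164092*(-1/12104)) = -942890 + (-311719/339392629560 - 541023/3026) = -942890 - 91809609782850787/513501048524280 = -484266813252841219987/513501048524280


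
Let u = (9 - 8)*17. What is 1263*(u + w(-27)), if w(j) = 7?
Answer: 30312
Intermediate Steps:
u = 17 (u = 1*17 = 17)
1263*(u + w(-27)) = 1263*(17 + 7) = 1263*24 = 30312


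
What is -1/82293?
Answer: -1/82293 ≈ -1.2152e-5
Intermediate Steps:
-1/82293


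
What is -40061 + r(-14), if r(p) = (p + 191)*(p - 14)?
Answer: -45017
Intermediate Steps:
r(p) = (-14 + p)*(191 + p) (r(p) = (191 + p)*(-14 + p) = (-14 + p)*(191 + p))
-40061 + r(-14) = -40061 + (-2674 + (-14)**2 + 177*(-14)) = -40061 + (-2674 + 196 - 2478) = -40061 - 4956 = -45017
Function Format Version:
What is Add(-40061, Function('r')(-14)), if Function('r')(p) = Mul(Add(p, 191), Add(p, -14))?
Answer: -45017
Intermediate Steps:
Function('r')(p) = Mul(Add(-14, p), Add(191, p)) (Function('r')(p) = Mul(Add(191, p), Add(-14, p)) = Mul(Add(-14, p), Add(191, p)))
Add(-40061, Function('r')(-14)) = Add(-40061, Add(-2674, Pow(-14, 2), Mul(177, -14))) = Add(-40061, Add(-2674, 196, -2478)) = Add(-40061, -4956) = -45017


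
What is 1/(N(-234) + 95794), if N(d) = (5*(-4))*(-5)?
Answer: 1/95894 ≈ 1.0428e-5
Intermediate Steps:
N(d) = 100 (N(d) = -20*(-5) = 100)
1/(N(-234) + 95794) = 1/(100 + 95794) = 1/95894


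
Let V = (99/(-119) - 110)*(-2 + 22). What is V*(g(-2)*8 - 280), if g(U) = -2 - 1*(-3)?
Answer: 4220480/7 ≈ 6.0293e+5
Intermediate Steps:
g(U) = 1 (g(U) = -2 + 3 = 1)
V = -263780/119 (V = (99*(-1/119) - 110)*20 = (-99/119 - 110)*20 = -13189/119*20 = -263780/119 ≈ -2216.6)
V*(g(-2)*8 - 280) = -263780*(1*8 - 280)/119 = -263780*(8 - 280)/119 = -263780/119*(-272) = 4220480/7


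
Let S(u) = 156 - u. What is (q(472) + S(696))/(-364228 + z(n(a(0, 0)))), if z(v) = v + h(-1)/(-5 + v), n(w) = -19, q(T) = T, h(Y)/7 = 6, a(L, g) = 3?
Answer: 272/1456995 ≈ 0.00018669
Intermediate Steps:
h(Y) = 42 (h(Y) = 7*6 = 42)
z(v) = v + 42/(-5 + v)
(q(472) + S(696))/(-364228 + z(n(a(0, 0)))) = (472 + (156 - 1*696))/(-364228 + (42 + (-19)² - 5*(-19))/(-5 - 19)) = (472 + (156 - 696))/(-364228 + (42 + 361 + 95)/(-24)) = (472 - 540)/(-364228 - 1/24*498) = -68/(-364228 - 83/4) = -68/(-1456995/4) = -68*(-4/1456995) = 272/1456995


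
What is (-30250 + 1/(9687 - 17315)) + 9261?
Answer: -160104093/7628 ≈ -20989.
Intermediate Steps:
(-30250 + 1/(9687 - 17315)) + 9261 = (-30250 + 1/(-7628)) + 9261 = (-30250 - 1/7628) + 9261 = -230747001/7628 + 9261 = -160104093/7628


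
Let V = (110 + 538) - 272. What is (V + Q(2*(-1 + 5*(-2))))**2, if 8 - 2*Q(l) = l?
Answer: 152881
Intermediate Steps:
Q(l) = 4 - l/2
V = 376 (V = 648 - 272 = 376)
(V + Q(2*(-1 + 5*(-2))))**2 = (376 + (4 - (-1 + 5*(-2))))**2 = (376 + (4 - (-1 - 10)))**2 = (376 + (4 - (-11)))**2 = (376 + (4 - 1/2*(-22)))**2 = (376 + (4 + 11))**2 = (376 + 15)**2 = 391**2 = 152881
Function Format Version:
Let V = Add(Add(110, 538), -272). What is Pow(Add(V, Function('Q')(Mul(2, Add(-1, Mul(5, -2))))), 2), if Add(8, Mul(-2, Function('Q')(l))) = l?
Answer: 152881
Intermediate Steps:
Function('Q')(l) = Add(4, Mul(Rational(-1, 2), l))
V = 376 (V = Add(648, -272) = 376)
Pow(Add(V, Function('Q')(Mul(2, Add(-1, Mul(5, -2))))), 2) = Pow(Add(376, Add(4, Mul(Rational(-1, 2), Mul(2, Add(-1, Mul(5, -2)))))), 2) = Pow(Add(376, Add(4, Mul(Rational(-1, 2), Mul(2, Add(-1, -10))))), 2) = Pow(Add(376, Add(4, Mul(Rational(-1, 2), Mul(2, -11)))), 2) = Pow(Add(376, Add(4, Mul(Rational(-1, 2), -22))), 2) = Pow(Add(376, Add(4, 11)), 2) = Pow(Add(376, 15), 2) = Pow(391, 2) = 152881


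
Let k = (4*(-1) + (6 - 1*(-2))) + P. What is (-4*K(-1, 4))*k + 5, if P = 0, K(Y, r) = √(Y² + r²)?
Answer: 5 - 16*√17 ≈ -60.970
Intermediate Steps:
k = 4 (k = (4*(-1) + (6 - 1*(-2))) + 0 = (-4 + (6 + 2)) + 0 = (-4 + 8) + 0 = 4 + 0 = 4)
(-4*K(-1, 4))*k + 5 = -4*√((-1)² + 4²)*4 + 5 = -4*√(1 + 16)*4 + 5 = -4*√17*4 + 5 = -16*√17 + 5 = 5 - 16*√17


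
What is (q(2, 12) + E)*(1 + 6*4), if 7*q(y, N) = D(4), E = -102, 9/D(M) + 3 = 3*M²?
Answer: -17845/7 ≈ -2549.3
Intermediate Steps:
D(M) = 9/(-3 + 3*M²)
q(y, N) = 1/35 (q(y, N) = (3/(-1 + 4²))/7 = (3/(-1 + 16))/7 = (3/15)/7 = (3*(1/15))/7 = (⅐)*(⅕) = 1/35)
(q(2, 12) + E)*(1 + 6*4) = (1/35 - 102)*(1 + 6*4) = -3569*(1 + 24)/35 = -3569/35*25 = -17845/7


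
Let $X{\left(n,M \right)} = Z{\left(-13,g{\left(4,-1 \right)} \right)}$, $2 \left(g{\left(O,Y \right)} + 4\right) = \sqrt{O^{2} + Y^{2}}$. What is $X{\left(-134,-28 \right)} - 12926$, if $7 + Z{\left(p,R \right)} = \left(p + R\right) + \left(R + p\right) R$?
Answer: $- \frac{51511}{4} - 10 \sqrt{17} \approx -12919.0$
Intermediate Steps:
$g{\left(O,Y \right)} = -4 + \frac{\sqrt{O^{2} + Y^{2}}}{2}$
$Z{\left(p,R \right)} = -7 + R + p + R \left(R + p\right)$ ($Z{\left(p,R \right)} = -7 + \left(\left(p + R\right) + \left(R + p\right) R\right) = -7 + \left(\left(R + p\right) + R \left(R + p\right)\right) = -7 + \left(R + p + R \left(R + p\right)\right) = -7 + R + p + R \left(R + p\right)$)
$X{\left(n,M \right)} = 28 + \left(-4 + \frac{\sqrt{17}}{2}\right)^{2} - 6 \sqrt{17}$ ($X{\left(n,M \right)} = -7 - \left(4 - \frac{\sqrt{4^{2} + \left(-1\right)^{2}}}{2}\right) - 13 + \left(-4 + \frac{\sqrt{4^{2} + \left(-1\right)^{2}}}{2}\right)^{2} + \left(-4 + \frac{\sqrt{4^{2} + \left(-1\right)^{2}}}{2}\right) \left(-13\right) = -7 - \left(4 - \frac{\sqrt{16 + 1}}{2}\right) - 13 + \left(-4 + \frac{\sqrt{16 + 1}}{2}\right)^{2} + \left(-4 + \frac{\sqrt{16 + 1}}{2}\right) \left(-13\right) = -7 - \left(4 - \frac{\sqrt{17}}{2}\right) - 13 + \left(-4 + \frac{\sqrt{17}}{2}\right)^{2} + \left(-4 + \frac{\sqrt{17}}{2}\right) \left(-13\right) = -7 - \left(4 - \frac{\sqrt{17}}{2}\right) - 13 + \left(-4 + \frac{\sqrt{17}}{2}\right)^{2} + \left(52 - \frac{13 \sqrt{17}}{2}\right) = 28 + \left(-4 + \frac{\sqrt{17}}{2}\right)^{2} - 6 \sqrt{17}$)
$X{\left(-134,-28 \right)} - 12926 = \left(\frac{193}{4} - 10 \sqrt{17}\right) - 12926 = - \frac{51511}{4} - 10 \sqrt{17}$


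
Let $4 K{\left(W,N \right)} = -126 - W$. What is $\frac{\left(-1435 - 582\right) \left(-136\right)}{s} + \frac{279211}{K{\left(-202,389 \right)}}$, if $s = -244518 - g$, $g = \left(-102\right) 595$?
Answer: $\frac{12830396945}{873183} \approx 14694.0$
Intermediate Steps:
$g = -60690$
$s = -183828$ ($s = -244518 - -60690 = -244518 + 60690 = -183828$)
$K{\left(W,N \right)} = - \frac{63}{2} - \frac{W}{4}$ ($K{\left(W,N \right)} = \frac{-126 - W}{4} = - \frac{63}{2} - \frac{W}{4}$)
$\frac{\left(-1435 - 582\right) \left(-136\right)}{s} + \frac{279211}{K{\left(-202,389 \right)}} = \frac{\left(-1435 - 582\right) \left(-136\right)}{-183828} + \frac{279211}{- \frac{63}{2} - - \frac{101}{2}} = \left(-1435 - 582\right) \left(-136\right) \left(- \frac{1}{183828}\right) + \frac{279211}{- \frac{63}{2} + \frac{101}{2}} = \left(-2017\right) \left(-136\right) \left(- \frac{1}{183828}\right) + \frac{279211}{19} = 274312 \left(- \frac{1}{183828}\right) + 279211 \cdot \frac{1}{19} = - \frac{68578}{45957} + \frac{279211}{19} = \frac{12830396945}{873183}$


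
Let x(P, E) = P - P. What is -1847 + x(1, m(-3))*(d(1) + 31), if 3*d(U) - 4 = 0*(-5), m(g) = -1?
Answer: -1847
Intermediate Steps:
d(U) = 4/3 (d(U) = 4/3 + (0*(-5))/3 = 4/3 + (⅓)*0 = 4/3 + 0 = 4/3)
x(P, E) = 0
-1847 + x(1, m(-3))*(d(1) + 31) = -1847 + 0*(4/3 + 31) = -1847 + 0*(97/3) = -1847 + 0 = -1847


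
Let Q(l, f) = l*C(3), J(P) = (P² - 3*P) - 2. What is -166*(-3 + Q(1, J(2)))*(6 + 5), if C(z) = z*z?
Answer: -10956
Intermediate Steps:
C(z) = z²
J(P) = -2 + P² - 3*P
Q(l, f) = 9*l (Q(l, f) = l*3² = l*9 = 9*l)
-166*(-3 + Q(1, J(2)))*(6 + 5) = -166*(-3 + 9*1)*(6 + 5) = -166*(-3 + 9)*11 = -996*11 = -166*66 = -10956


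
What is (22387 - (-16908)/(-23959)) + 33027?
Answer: 1327647118/23959 ≈ 55413.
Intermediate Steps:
(22387 - (-16908)/(-23959)) + 33027 = (22387 - (-16908)*(-1)/23959) + 33027 = (22387 - 1*16908/23959) + 33027 = (22387 - 16908/23959) + 33027 = 536353225/23959 + 33027 = 1327647118/23959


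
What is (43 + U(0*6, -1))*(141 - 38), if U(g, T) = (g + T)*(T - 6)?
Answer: 5150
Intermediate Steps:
U(g, T) = (-6 + T)*(T + g) (U(g, T) = (T + g)*(-6 + T) = (-6 + T)*(T + g))
(43 + U(0*6, -1))*(141 - 38) = (43 + ((-1)² - 6*(-1) - 0*6 - 0*6))*(141 - 38) = (43 + (1 + 6 - 6*0 - 1*0))*103 = (43 + (1 + 6 + 0 + 0))*103 = (43 + 7)*103 = 50*103 = 5150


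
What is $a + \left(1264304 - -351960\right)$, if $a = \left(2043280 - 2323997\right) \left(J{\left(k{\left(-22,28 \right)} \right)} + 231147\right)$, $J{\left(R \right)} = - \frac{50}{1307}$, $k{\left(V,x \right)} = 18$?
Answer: $- \frac{84805041872595}{1307} \approx -6.4885 \cdot 10^{10}$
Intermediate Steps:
$J{\left(R \right)} = - \frac{50}{1307}$ ($J{\left(R \right)} = \left(-50\right) \frac{1}{1307} = - \frac{50}{1307}$)
$a = - \frac{84807154329643}{1307}$ ($a = \left(2043280 - 2323997\right) \left(- \frac{50}{1307} + 231147\right) = \left(-280717\right) \frac{302109079}{1307} = - \frac{84807154329643}{1307} \approx -6.4887 \cdot 10^{10}$)
$a + \left(1264304 - -351960\right) = - \frac{84807154329643}{1307} + \left(1264304 - -351960\right) = - \frac{84807154329643}{1307} + \left(1264304 + 351960\right) = - \frac{84807154329643}{1307} + 1616264 = - \frac{84805041872595}{1307}$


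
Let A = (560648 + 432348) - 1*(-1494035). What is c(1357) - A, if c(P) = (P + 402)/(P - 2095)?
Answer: -1835430637/738 ≈ -2.4870e+6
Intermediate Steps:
c(P) = (402 + P)/(-2095 + P)
A = 2487031 (A = 992996 + 1494035 = 2487031)
c(1357) - A = (402 + 1357)/(-2095 + 1357) - 1*2487031 = 1759/(-738) - 2487031 = -1/738*1759 - 2487031 = -1759/738 - 2487031 = -1835430637/738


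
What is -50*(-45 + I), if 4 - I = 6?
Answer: 2350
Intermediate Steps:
I = -2 (I = 4 - 1*6 = 4 - 6 = -2)
-50*(-45 + I) = -50*(-45 - 2) = -50*(-47) = 2350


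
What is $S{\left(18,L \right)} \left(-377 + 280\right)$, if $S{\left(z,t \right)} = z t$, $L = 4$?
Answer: $-6984$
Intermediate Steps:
$S{\left(z,t \right)} = t z$
$S{\left(18,L \right)} \left(-377 + 280\right) = 4 \cdot 18 \left(-377 + 280\right) = 72 \left(-97\right) = -6984$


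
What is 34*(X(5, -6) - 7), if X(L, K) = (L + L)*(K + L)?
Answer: -578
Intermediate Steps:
X(L, K) = 2*L*(K + L) (X(L, K) = (2*L)*(K + L) = 2*L*(K + L))
34*(X(5, -6) - 7) = 34*(2*5*(-6 + 5) - 7) = 34*(2*5*(-1) - 7) = 34*(-10 - 7) = 34*(-17) = -578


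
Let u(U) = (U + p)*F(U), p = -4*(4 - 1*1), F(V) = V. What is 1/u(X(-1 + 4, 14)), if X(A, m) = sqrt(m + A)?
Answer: -1/127 - 12*sqrt(17)/2159 ≈ -0.030791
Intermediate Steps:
X(A, m) = sqrt(A + m)
p = -12 (p = -4*(4 - 1) = -4*3 = -12)
u(U) = U*(-12 + U) (u(U) = (U - 12)*U = (-12 + U)*U = U*(-12 + U))
1/u(X(-1 + 4, 14)) = 1/(sqrt((-1 + 4) + 14)*(-12 + sqrt((-1 + 4) + 14))) = 1/(sqrt(3 + 14)*(-12 + sqrt(3 + 14))) = 1/(sqrt(17)*(-12 + sqrt(17))) = sqrt(17)/(17*(-12 + sqrt(17)))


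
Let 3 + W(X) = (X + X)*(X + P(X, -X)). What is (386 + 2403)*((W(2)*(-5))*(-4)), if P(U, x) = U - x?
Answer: 1171380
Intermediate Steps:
W(X) = -3 + 6*X² (W(X) = -3 + (X + X)*(X + (X - (-1)*X)) = -3 + (2*X)*(X + (X + X)) = -3 + (2*X)*(X + 2*X) = -3 + (2*X)*(3*X) = -3 + 6*X²)
(386 + 2403)*((W(2)*(-5))*(-4)) = (386 + 2403)*(((-3 + 6*2²)*(-5))*(-4)) = 2789*(((-3 + 6*4)*(-5))*(-4)) = 2789*(((-3 + 24)*(-5))*(-4)) = 2789*((21*(-5))*(-4)) = 2789*(-105*(-4)) = 2789*420 = 1171380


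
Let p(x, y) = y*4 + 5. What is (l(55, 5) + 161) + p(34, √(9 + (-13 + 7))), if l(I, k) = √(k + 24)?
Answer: 166 + √29 + 4*√3 ≈ 178.31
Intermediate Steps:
l(I, k) = √(24 + k)
p(x, y) = 5 + 4*y (p(x, y) = 4*y + 5 = 5 + 4*y)
(l(55, 5) + 161) + p(34, √(9 + (-13 + 7))) = (√(24 + 5) + 161) + (5 + 4*√(9 + (-13 + 7))) = (√29 + 161) + (5 + 4*√(9 - 6)) = (161 + √29) + (5 + 4*√3) = 166 + √29 + 4*√3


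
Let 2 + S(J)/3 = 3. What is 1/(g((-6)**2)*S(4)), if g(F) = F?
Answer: 1/108 ≈ 0.0092593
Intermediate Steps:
S(J) = 3 (S(J) = -6 + 3*3 = -6 + 9 = 3)
1/(g((-6)**2)*S(4)) = 1/((-6)**2*3) = 1/(36*3) = 1/108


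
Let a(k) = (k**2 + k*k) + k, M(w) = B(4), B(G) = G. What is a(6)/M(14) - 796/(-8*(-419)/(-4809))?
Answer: 486666/419 ≈ 1161.5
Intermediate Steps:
M(w) = 4
a(k) = k + 2*k**2 (a(k) = (k**2 + k**2) + k = 2*k**2 + k = k + 2*k**2)
a(6)/M(14) - 796/(-8*(-419)/(-4809)) = (6*(1 + 2*6))/4 - 796/(-8*(-419)/(-4809)) = (6*(1 + 12))*(1/4) - 796/(3352*(-1/4809)) = (6*13)*(1/4) - 796/(-3352/4809) = 78*(1/4) - 796*(-4809/3352) = 39/2 + 956991/838 = 486666/419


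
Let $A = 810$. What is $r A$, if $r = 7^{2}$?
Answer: $39690$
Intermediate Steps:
$r = 49$
$r A = 49 \cdot 810 = 39690$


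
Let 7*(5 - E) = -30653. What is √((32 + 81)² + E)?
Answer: √17153 ≈ 130.97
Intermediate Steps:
E = 4384 (E = 5 - ⅐*(-30653) = 5 + 4379 = 4384)
√((32 + 81)² + E) = √((32 + 81)² + 4384) = √(113² + 4384) = √(12769 + 4384) = √17153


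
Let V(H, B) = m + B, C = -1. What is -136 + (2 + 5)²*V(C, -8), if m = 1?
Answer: -479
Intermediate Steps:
V(H, B) = 1 + B
-136 + (2 + 5)²*V(C, -8) = -136 + (2 + 5)²*(1 - 8) = -136 + 7²*(-7) = -136 + 49*(-7) = -136 - 343 = -479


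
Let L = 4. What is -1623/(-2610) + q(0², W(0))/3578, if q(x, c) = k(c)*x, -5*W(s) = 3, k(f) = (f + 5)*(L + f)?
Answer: 541/870 ≈ 0.62184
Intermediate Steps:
k(f) = (4 + f)*(5 + f) (k(f) = (f + 5)*(4 + f) = (5 + f)*(4 + f) = (4 + f)*(5 + f))
W(s) = -⅗ (W(s) = -⅕*3 = -⅗)
q(x, c) = x*(20 + c² + 9*c) (q(x, c) = (20 + c² + 9*c)*x = x*(20 + c² + 9*c))
-1623/(-2610) + q(0², W(0))/3578 = -1623/(-2610) + (0²*(20 + (-⅗)² + 9*(-⅗)))/3578 = -1623*(-1/2610) + (0*(20 + 9/25 - 27/5))*(1/3578) = 541/870 + (0*(374/25))*(1/3578) = 541/870 + 0*(1/3578) = 541/870 + 0 = 541/870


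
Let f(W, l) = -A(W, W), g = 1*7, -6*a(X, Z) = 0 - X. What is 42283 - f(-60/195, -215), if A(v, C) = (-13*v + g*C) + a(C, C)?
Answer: 1649107/39 ≈ 42285.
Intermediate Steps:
a(X, Z) = X/6 (a(X, Z) = -(0 - X)/6 = -(-1)*X/6 = X/6)
g = 7
A(v, C) = -13*v + 43*C/6 (A(v, C) = (-13*v + 7*C) + C/6 = -13*v + 43*C/6)
f(W, l) = 35*W/6 (f(W, l) = -(-13*W + 43*W/6) = -(-35)*W/6 = 35*W/6)
42283 - f(-60/195, -215) = 42283 - 35*(-60/195)/6 = 42283 - 35*(-60*1/195)/6 = 42283 - 35*(-4)/(6*13) = 42283 - 1*(-70/39) = 42283 + 70/39 = 1649107/39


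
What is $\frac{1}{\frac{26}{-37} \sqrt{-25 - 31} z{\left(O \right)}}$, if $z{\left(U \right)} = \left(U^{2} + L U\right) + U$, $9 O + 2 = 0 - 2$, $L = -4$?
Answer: $\frac{2997 i \sqrt{14}}{90272} \approx 0.12422 i$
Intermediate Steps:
$O = - \frac{4}{9}$ ($O = - \frac{2}{9} + \frac{0 - 2}{9} = - \frac{2}{9} + \frac{1}{9} \left(-2\right) = - \frac{2}{9} - \frac{2}{9} = - \frac{4}{9} \approx -0.44444$)
$z{\left(U \right)} = U^{2} - 3 U$ ($z{\left(U \right)} = \left(U^{2} - 4 U\right) + U = U^{2} - 3 U$)
$\frac{1}{\frac{26}{-37} \sqrt{-25 - 31} z{\left(O \right)}} = \frac{1}{\frac{26}{-37} \sqrt{-25 - 31} \left(- \frac{4 \left(-3 - \frac{4}{9}\right)}{9}\right)} = \frac{1}{26 \left(- \frac{1}{37}\right) \sqrt{-56} \left(\left(- \frac{4}{9}\right) \left(- \frac{31}{9}\right)\right)} = \frac{1}{- \frac{26 \cdot 2 i \sqrt{14}}{37} \cdot \frac{124}{81}} = \frac{1}{- \frac{52 i \sqrt{14}}{37} \cdot \frac{124}{81}} = \frac{1}{\left(- \frac{6448}{2997}\right) i \sqrt{14}} = \frac{2997 i \sqrt{14}}{90272}$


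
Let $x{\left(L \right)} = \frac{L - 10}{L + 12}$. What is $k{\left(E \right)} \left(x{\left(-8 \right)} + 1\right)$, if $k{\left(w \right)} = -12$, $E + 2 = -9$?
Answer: $42$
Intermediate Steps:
$E = -11$ ($E = -2 - 9 = -11$)
$x{\left(L \right)} = \frac{-10 + L}{12 + L}$
$k{\left(E \right)} \left(x{\left(-8 \right)} + 1\right) = - 12 \left(\frac{-10 - 8}{12 - 8} + 1\right) = - 12 \left(\frac{1}{4} \left(-18\right) + 1\right) = - 12 \left(- \frac{9}{2} + 1\right) = \left(-12\right) \left(- \frac{7}{2}\right) = 42$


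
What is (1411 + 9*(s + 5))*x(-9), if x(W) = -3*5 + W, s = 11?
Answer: -37320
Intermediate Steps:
x(W) = -15 + W
(1411 + 9*(s + 5))*x(-9) = (1411 + 9*(11 + 5))*(-15 - 9) = (1411 + 9*16)*(-24) = (1411 + 144)*(-24) = 1555*(-24) = -37320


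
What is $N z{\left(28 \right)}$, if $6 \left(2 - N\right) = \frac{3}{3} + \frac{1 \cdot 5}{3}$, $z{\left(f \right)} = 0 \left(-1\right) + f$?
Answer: $\frac{392}{9} \approx 43.556$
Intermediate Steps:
$z{\left(f \right)} = f$ ($z{\left(f \right)} = 0 + f = f$)
$N = \frac{14}{9}$ ($N = 2 - \frac{\frac{3}{3} + \frac{1 \cdot 5}{3}}{6} = 2 - \frac{3 \cdot \frac{1}{3} + 5 \cdot \frac{1}{3}}{6} = 2 - \frac{1 + \frac{5}{3}}{6} = 2 - \frac{4}{9} = \frac{14}{9} \approx 1.5556$)
$N z{\left(28 \right)} = \frac{14}{9} \cdot 28 = \frac{392}{9}$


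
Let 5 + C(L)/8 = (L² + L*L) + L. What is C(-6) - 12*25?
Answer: 188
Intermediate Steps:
C(L) = -40 + 8*L + 16*L² (C(L) = -40 + 8*((L² + L*L) + L) = -40 + 8*((L² + L²) + L) = -40 + 8*(2*L² + L) = -40 + 8*(L + 2*L²) = -40 + (8*L + 16*L²) = -40 + 8*L + 16*L²)
C(-6) - 12*25 = (-40 + 8*(-6) + 16*(-6)²) - 12*25 = (-40 - 48 + 16*36) - 300 = (-40 - 48 + 576) - 300 = 488 - 300 = 188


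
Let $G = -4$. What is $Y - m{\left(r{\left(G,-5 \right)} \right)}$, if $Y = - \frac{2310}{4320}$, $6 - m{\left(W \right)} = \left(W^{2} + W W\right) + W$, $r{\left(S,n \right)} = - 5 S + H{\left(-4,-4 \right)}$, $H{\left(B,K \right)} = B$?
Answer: $\frac{75091}{144} \approx 521.46$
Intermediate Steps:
$r{\left(S,n \right)} = -4 - 5 S$ ($r{\left(S,n \right)} = - 5 S - 4 = -4 - 5 S$)
$m{\left(W \right)} = 6 - W - 2 W^{2}$ ($m{\left(W \right)} = 6 - \left(\left(W^{2} + W W\right) + W\right) = 6 - \left(\left(W^{2} + W^{2}\right) + W\right) = 6 - \left(2 W^{2} + W\right) = 6 - \left(W + 2 W^{2}\right) = 6 - W - 2 W^{2}$)
$Y = - \frac{77}{144}$ ($Y = \left(-2310\right) \frac{1}{4320} = - \frac{77}{144} \approx -0.53472$)
$Y - m{\left(r{\left(G,-5 \right)} \right)} = - \frac{77}{144} - \left(6 - \left(-4 - -20\right) - 2 \left(-4 - -20\right)^{2}\right) = - \frac{77}{144} - \left(6 - \left(-4 + 20\right) - 2 \left(-4 + 20\right)^{2}\right) = - \frac{77}{144} - \left(6 - 16 - 2 \cdot 16^{2}\right) = - \frac{77}{144} - \left(6 - 16 - 512\right) = - \frac{77}{144} - -522 = - \frac{77}{144} + 522 = \frac{75091}{144}$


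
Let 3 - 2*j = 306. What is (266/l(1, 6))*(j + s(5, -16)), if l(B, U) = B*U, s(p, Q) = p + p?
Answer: -37639/6 ≈ -6273.2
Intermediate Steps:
j = -303/2 (j = 3/2 - 1/2*306 = 3/2 - 153 = -303/2 ≈ -151.50)
s(p, Q) = 2*p
(266/l(1, 6))*(j + s(5, -16)) = (266/((1*6)))*(-303/2 + 2*5) = (266/6)*(-303/2 + 10) = (266*(1/6))*(-283/2) = (133/3)*(-283/2) = -37639/6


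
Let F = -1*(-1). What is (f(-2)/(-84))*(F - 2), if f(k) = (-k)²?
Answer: 1/21 ≈ 0.047619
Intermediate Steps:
f(k) = k²
F = 1
(f(-2)/(-84))*(F - 2) = ((-2)²/(-84))*(1 - 2) = (4*(-1/84))*(-1) = -1/21*(-1) = 1/21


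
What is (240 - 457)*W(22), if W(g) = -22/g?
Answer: 217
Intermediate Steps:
(240 - 457)*W(22) = (240 - 457)*(-22/22) = -(-4774)/22 = -217*(-1) = 217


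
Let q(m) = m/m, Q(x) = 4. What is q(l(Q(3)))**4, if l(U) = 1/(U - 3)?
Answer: 1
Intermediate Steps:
l(U) = 1/(-3 + U)
q(m) = 1
q(l(Q(3)))**4 = 1**4 = 1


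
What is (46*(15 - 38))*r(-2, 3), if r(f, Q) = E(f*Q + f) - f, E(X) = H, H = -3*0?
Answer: -2116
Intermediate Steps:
H = 0
E(X) = 0
r(f, Q) = -f (r(f, Q) = 0 - f = -f)
(46*(15 - 38))*r(-2, 3) = (46*(15 - 38))*(-1*(-2)) = (46*(-23))*2 = -1058*2 = -2116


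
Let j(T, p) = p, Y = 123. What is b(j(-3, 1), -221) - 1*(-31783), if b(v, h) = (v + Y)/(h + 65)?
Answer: 1239506/39 ≈ 31782.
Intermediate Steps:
b(v, h) = (123 + v)/(65 + h) (b(v, h) = (v + 123)/(h + 65) = (123 + v)/(65 + h))
b(j(-3, 1), -221) - 1*(-31783) = (123 + 1)/(65 - 221) - 1*(-31783) = 124/(-156) + 31783 = -1/156*124 + 31783 = -31/39 + 31783 = 1239506/39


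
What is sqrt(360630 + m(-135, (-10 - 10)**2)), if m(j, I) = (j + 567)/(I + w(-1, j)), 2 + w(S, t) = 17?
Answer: 3*sqrt(6901075670)/415 ≈ 600.53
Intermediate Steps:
w(S, t) = 15 (w(S, t) = -2 + 17 = 15)
m(j, I) = (567 + j)/(15 + I) (m(j, I) = (j + 567)/(I + 15) = (567 + j)/(15 + I))
sqrt(360630 + m(-135, (-10 - 10)**2)) = sqrt(360630 + (567 - 135)/(15 + (-10 - 10)**2)) = sqrt(360630 + 432/(15 + (-20)**2)) = sqrt(360630 + 432/(15 + 400)) = sqrt(360630 + 432/415) = sqrt(149661882/415) = 3*sqrt(6901075670)/415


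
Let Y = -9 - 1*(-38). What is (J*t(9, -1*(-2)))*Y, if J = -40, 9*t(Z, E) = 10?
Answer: -11600/9 ≈ -1288.9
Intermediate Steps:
t(Z, E) = 10/9 (t(Z, E) = (1/9)*10 = 10/9)
Y = 29 (Y = -9 + 38 = 29)
(J*t(9, -1*(-2)))*Y = -40*10/9*29 = -400/9*29 = -11600/9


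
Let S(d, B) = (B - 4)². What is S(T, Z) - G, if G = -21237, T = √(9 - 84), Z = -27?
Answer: 22198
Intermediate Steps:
T = 5*I*√3 (T = √(-75) = 5*I*√3 ≈ 8.6602*I)
S(d, B) = (-4 + B)²
S(T, Z) - G = (-4 - 27)² - 1*(-21237) = (-31)² + 21237 = 961 + 21237 = 22198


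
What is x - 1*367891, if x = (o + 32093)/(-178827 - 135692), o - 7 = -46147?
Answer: -115708695382/314519 ≈ -3.6789e+5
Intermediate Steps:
o = -46140 (o = 7 - 46147 = -46140)
x = 14047/314519 (x = (-46140 + 32093)/(-178827 - 135692) = -14047/(-314519) = -14047*(-1/314519) = 14047/314519 ≈ 0.044662)
x - 1*367891 = 14047/314519 - 1*367891 = 14047/314519 - 367891 = -115708695382/314519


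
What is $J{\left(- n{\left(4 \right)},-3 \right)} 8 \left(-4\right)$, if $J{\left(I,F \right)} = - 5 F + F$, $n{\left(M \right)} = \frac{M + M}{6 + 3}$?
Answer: $-384$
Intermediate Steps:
$n{\left(M \right)} = \frac{2 M}{9}$
$J{\left(I,F \right)} = - 4 F$
$J{\left(- n{\left(4 \right)},-3 \right)} 8 \left(-4\right) = \left(-4\right) \left(-3\right) 8 \left(-4\right) = 12 \cdot 8 \left(-4\right) = 96 \left(-4\right) = -384$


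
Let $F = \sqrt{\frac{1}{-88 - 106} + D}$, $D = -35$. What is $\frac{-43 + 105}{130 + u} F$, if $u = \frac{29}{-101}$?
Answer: $\frac{3131 i \sqrt{1317454}}{1270797} \approx 2.828 i$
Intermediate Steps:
$u = - \frac{29}{101}$ ($u = 29 \left(- \frac{1}{101}\right) = - \frac{29}{101} \approx -0.28713$)
$F = \frac{i \sqrt{1317454}}{194}$ ($F = \sqrt{\frac{1}{-88 - 106} - 35} = \sqrt{\frac{1}{-194} - 35} = \sqrt{- \frac{1}{194} - 35} = \sqrt{- \frac{6791}{194}} = \frac{i \sqrt{1317454}}{194} \approx 5.9165 i$)
$\frac{-43 + 105}{130 + u} F = \frac{-43 + 105}{130 - \frac{29}{101}} \frac{i \sqrt{1317454}}{194} = \frac{62}{\frac{13101}{101}} \frac{i \sqrt{1317454}}{194} = 62 \cdot \frac{101}{13101} \frac{i \sqrt{1317454}}{194} = \frac{6262 \frac{i \sqrt{1317454}}{194}}{13101} = \frac{3131 i \sqrt{1317454}}{1270797}$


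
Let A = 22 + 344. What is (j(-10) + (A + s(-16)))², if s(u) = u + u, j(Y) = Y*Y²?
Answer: 443556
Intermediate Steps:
j(Y) = Y³
A = 366
s(u) = 2*u
(j(-10) + (A + s(-16)))² = ((-10)³ + (366 + 2*(-16)))² = (-1000 + (366 - 32))² = (-1000 + 334)² = (-666)² = 443556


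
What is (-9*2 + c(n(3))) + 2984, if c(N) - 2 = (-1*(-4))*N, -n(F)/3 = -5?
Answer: 3028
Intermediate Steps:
n(F) = 15 (n(F) = -3*(-5) = 15)
c(N) = 2 + 4*N (c(N) = 2 + (-1*(-4))*N = 2 + 4*N)
(-9*2 + c(n(3))) + 2984 = (-9*2 + (2 + 4*15)) + 2984 = (-18 + (2 + 60)) + 2984 = (-18 + 62) + 2984 = 44 + 2984 = 3028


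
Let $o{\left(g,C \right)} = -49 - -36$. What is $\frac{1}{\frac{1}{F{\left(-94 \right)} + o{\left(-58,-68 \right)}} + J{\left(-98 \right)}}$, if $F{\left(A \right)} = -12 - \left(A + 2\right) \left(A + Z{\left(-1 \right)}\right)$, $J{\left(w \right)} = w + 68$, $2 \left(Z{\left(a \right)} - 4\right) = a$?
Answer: $- \frac{8351}{250531} \approx -0.033333$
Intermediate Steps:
$Z{\left(a \right)} = 4 + \frac{a}{2}$
$J{\left(w \right)} = 68 + w$
$o{\left(g,C \right)} = -13$ ($o{\left(g,C \right)} = -49 + 36 = -13$)
$F{\left(A \right)} = -12 - \left(2 + A\right) \left(\frac{7}{2} + A\right)$ ($F{\left(A \right)} = -12 - \left(A + 2\right) \left(A + \left(4 + \frac{1}{2} \left(-1\right)\right)\right) = -12 - \left(2 + A\right) \left(A + \left(4 - \frac{1}{2}\right)\right) = -12 - \left(2 + A\right) \left(A + \frac{7}{2}\right) = -12 - \left(2 + A\right) \left(\frac{7}{2} + A\right)$)
$\frac{1}{\frac{1}{F{\left(-94 \right)} + o{\left(-58,-68 \right)}} + J{\left(-98 \right)}} = \frac{1}{\frac{1}{\left(-19 - \left(-94\right)^{2} - -517\right) - 13} + \left(68 - 98\right)} = \frac{1}{\frac{1}{\left(-19 - 8836 + 517\right) - 13} - 30} = \frac{1}{\frac{1}{-8338 - 13} - 30} = \frac{1}{\frac{1}{-8351} - 30} = \frac{1}{- \frac{1}{8351} - 30} = \frac{1}{- \frac{250531}{8351}} = - \frac{8351}{250531}$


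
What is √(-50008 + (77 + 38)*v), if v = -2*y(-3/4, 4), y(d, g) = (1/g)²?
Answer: I*√800358/4 ≈ 223.66*I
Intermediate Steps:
y(d, g) = g⁻²
v = -⅛ (v = -2/4² = -2*1/16 = -⅛ ≈ -0.12500)
√(-50008 + (77 + 38)*v) = √(-50008 + (77 + 38)*(-⅛)) = √(-50008 + 115*(-⅛)) = √(-50008 - 115/8) = √(-400179/8) = I*√800358/4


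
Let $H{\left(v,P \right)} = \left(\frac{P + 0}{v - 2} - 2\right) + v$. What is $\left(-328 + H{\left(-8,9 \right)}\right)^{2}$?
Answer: $\frac{11485321}{100} \approx 1.1485 \cdot 10^{5}$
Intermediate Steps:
$H{\left(v,P \right)} = -2 + v + \frac{P}{-2 + v}$ ($H{\left(v,P \right)} = \left(\frac{P}{-2 + v} - 2\right) + v = \left(-2 + \frac{P}{-2 + v}\right) + v = -2 + v + \frac{P}{-2 + v}$)
$\left(-328 + H{\left(-8,9 \right)}\right)^{2} = \left(-328 + \frac{4 + 9 + \left(-8\right)^{2} - -32}{-2 - 8}\right)^{2} = \left(-328 + \frac{4 + 9 + 64 + 32}{-10}\right)^{2} = \left(-328 - \frac{109}{10}\right)^{2} = \left(- \frac{3389}{10}\right)^{2} = \frac{11485321}{100}$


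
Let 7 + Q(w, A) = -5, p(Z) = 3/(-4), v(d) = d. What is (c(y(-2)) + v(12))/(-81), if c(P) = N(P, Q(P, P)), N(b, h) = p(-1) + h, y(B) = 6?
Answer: 1/108 ≈ 0.0092593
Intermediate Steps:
p(Z) = -¾ (p(Z) = 3*(-¼) = -¾)
Q(w, A) = -12 (Q(w, A) = -7 - 5 = -12)
N(b, h) = -¾ + h
c(P) = -51/4 (c(P) = -¾ - 12 = -51/4)
(c(y(-2)) + v(12))/(-81) = (-51/4 + 12)/(-81) = -1/81*(-¾) = 1/108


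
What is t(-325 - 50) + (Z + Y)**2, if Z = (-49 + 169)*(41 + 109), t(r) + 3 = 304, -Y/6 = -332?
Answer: 399680365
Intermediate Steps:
Y = 1992 (Y = -6*(-332) = 1992)
t(r) = 301 (t(r) = -3 + 304 = 301)
Z = 18000 (Z = 120*150 = 18000)
t(-325 - 50) + (Z + Y)**2 = 301 + (18000 + 1992)**2 = 301 + 19992**2 = 301 + 399680064 = 399680365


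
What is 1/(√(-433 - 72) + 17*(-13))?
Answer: -221/49346 - I*√505/49346 ≈ -0.0044786 - 0.0004554*I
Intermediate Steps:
1/(√(-433 - 72) + 17*(-13)) = 1/(√(-505) - 221) = 1/(I*√505 - 221) = 1/(-221 + I*√505)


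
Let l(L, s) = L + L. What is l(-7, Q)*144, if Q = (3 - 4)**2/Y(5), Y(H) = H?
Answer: -2016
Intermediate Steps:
Q = 1/5 (Q = (3 - 4)**2/5 = (-1)**2*(1/5) = 1*(1/5) = 1/5 ≈ 0.20000)
l(L, s) = 2*L
l(-7, Q)*144 = (2*(-7))*144 = -14*144 = -2016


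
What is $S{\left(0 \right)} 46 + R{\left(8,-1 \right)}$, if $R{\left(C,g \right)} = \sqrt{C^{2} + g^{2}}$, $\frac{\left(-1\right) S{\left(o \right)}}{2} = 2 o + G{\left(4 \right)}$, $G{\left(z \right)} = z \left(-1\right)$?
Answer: $368 + \sqrt{65} \approx 376.06$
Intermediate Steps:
$G{\left(z \right)} = - z$
$S{\left(o \right)} = 8 - 4 o$ ($S{\left(o \right)} = - 2 \left(2 o - 4\right) = - 2 \left(-4 + 2 o\right) = 8 - 4 o$)
$S{\left(0 \right)} 46 + R{\left(8,-1 \right)} = \left(8 - 0\right) 46 + \sqrt{8^{2} + \left(-1\right)^{2}} = \left(8 + 0\right) 46 + \sqrt{64 + 1} = 8 \cdot 46 + \sqrt{65} = 368 + \sqrt{65}$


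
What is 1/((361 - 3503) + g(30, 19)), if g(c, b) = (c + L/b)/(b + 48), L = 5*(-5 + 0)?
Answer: -1273/3999221 ≈ -0.00031831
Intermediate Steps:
L = -25 (L = 5*(-5) = -25)
g(c, b) = (c - 25/b)/(48 + b) (g(c, b) = (c - 25/b)/(b + 48) = (c - 25/b)/(48 + b))
1/((361 - 3503) + g(30, 19)) = 1/((361 - 3503) + (-25 + 19*30)/(19*(48 + 19))) = 1/(-3142 + (1/19)*(-25 + 570)/67) = 1/(-3142 + (1/19)*(1/67)*545) = 1/(-3142 + 545/1273) = 1/(-3999221/1273) = -1273/3999221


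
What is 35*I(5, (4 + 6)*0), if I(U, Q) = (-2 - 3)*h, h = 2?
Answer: -350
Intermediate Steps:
I(U, Q) = -10 (I(U, Q) = (-2 - 3)*2 = -5*2 = -10)
35*I(5, (4 + 6)*0) = 35*(-10) = -350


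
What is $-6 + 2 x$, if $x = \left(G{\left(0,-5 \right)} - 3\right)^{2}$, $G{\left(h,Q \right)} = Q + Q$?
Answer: $332$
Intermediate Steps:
$G{\left(h,Q \right)} = 2 Q$
$x = 169$ ($x = \left(2 \left(-5\right) - 3\right)^{2} = \left(-10 - 3\right)^{2} = \left(-13\right)^{2} = 169$)
$-6 + 2 x = -6 + 2 \cdot 169 = -6 + 338 = 332$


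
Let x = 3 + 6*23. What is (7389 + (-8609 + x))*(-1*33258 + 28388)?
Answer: 5254730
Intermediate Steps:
x = 141 (x = 3 + 138 = 141)
(7389 + (-8609 + x))*(-1*33258 + 28388) = (7389 + (-8609 + 141))*(-1*33258 + 28388) = (7389 - 8468)*(-33258 + 28388) = -1079*(-4870) = 5254730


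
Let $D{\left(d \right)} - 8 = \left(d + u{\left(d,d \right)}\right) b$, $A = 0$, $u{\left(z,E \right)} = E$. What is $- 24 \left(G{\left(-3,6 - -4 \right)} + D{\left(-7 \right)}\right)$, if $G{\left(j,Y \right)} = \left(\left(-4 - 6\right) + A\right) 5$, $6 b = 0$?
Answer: $1008$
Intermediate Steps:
$b = 0$ ($b = \frac{1}{6} \cdot 0 = 0$)
$D{\left(d \right)} = 8$ ($D{\left(d \right)} = 8 + \left(d + d\right) 0 = 8 + 2 d 0 = 8 + 0 = 8$)
$G{\left(j,Y \right)} = -50$ ($G{\left(j,Y \right)} = \left(\left(-4 - 6\right) + 0\right) 5 = \left(-10 + 0\right) 5 = \left(-10\right) 5 = -50$)
$- 24 \left(G{\left(-3,6 - -4 \right)} + D{\left(-7 \right)}\right) = - 24 \left(-50 + 8\right) = \left(-24\right) \left(-42\right) = 1008$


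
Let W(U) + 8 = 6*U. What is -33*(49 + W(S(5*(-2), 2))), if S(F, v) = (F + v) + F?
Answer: 2211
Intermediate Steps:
S(F, v) = v + 2*F
W(U) = -8 + 6*U
-33*(49 + W(S(5*(-2), 2))) = -33*(49 + (-8 + 6*(2 + 2*(5*(-2))))) = -33*(49 + (-8 + 6*(2 + 2*(-10)))) = -33*(49 + (-8 + 6*(2 - 20))) = -33*(49 + (-8 + 6*(-18))) = -33*(49 + (-8 - 108)) = -33*(49 - 116) = -33*(-67) = 2211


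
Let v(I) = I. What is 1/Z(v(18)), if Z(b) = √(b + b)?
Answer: ⅙ ≈ 0.16667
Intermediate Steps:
Z(b) = √2*√b (Z(b) = √(2*b) = √2*√b)
1/Z(v(18)) = 1/(√2*√18) = 1/(√2*(3*√2)) = 1/6 = ⅙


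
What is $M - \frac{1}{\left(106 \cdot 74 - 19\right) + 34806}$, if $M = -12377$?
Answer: $- \frac{527643888}{42631} \approx -12377.0$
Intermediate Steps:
$M - \frac{1}{\left(106 \cdot 74 - 19\right) + 34806} = -12377 - \frac{1}{\left(106 \cdot 74 - 19\right) + 34806} = -12377 - \frac{1}{\left(7844 - 19\right) + 34806} = -12377 - \frac{1}{7825 + 34806} = -12377 - \frac{1}{42631} = - \frac{527643888}{42631}$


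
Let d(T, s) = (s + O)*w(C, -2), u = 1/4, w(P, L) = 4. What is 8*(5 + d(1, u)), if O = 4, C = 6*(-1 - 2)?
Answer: 176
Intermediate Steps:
C = -18 (C = 6*(-3) = -18)
u = ¼ ≈ 0.25000
d(T, s) = 16 + 4*s (d(T, s) = (s + 4)*4 = (4 + s)*4 = 16 + 4*s)
8*(5 + d(1, u)) = 8*(5 + (16 + 4*(¼))) = 8*(5 + (16 + 1)) = 8*(5 + 17) = 8*22 = 176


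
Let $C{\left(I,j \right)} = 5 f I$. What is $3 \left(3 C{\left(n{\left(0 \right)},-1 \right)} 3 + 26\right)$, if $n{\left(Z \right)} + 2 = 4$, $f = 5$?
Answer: $1428$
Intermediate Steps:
$n{\left(Z \right)} = 2$ ($n{\left(Z \right)} = -2 + 4 = 2$)
$C{\left(I,j \right)} = 25 I$ ($C{\left(I,j \right)} = 5 \cdot 5 I = 25 I$)
$3 \left(3 C{\left(n{\left(0 \right)},-1 \right)} 3 + 26\right) = 3 \left(3 \cdot 25 \cdot 2 \cdot 3 + 26\right) = 3 \left(3 \cdot 50 \cdot 3 + 26\right) = 3 \left(150 \cdot 3 + 26\right) = 3 \left(450 + 26\right) = 3 \cdot 476 = 1428$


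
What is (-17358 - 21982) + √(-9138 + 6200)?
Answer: -39340 + I*√2938 ≈ -39340.0 + 54.203*I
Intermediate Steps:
(-17358 - 21982) + √(-9138 + 6200) = -39340 + √(-2938) = -39340 + I*√2938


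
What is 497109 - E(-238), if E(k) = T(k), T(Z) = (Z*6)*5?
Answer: 504249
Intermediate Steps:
T(Z) = 30*Z (T(Z) = (6*Z)*5 = 30*Z)
E(k) = 30*k
497109 - E(-238) = 497109 - 30*(-238) = 497109 - 1*(-7140) = 497109 + 7140 = 504249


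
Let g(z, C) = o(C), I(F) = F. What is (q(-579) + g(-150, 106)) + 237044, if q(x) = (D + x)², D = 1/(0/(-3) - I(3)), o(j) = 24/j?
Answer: 273164228/477 ≈ 5.7267e+5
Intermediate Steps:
g(z, C) = 24/C
D = -⅓ (D = 1/(0/(-3) - 1*3) = 1/(0*(-⅓) - 3) = 1/(0 - 3) = 1/(-3) = -⅓ ≈ -0.33333)
q(x) = (-⅓ + x)²
(q(-579) + g(-150, 106)) + 237044 = ((-1 + 3*(-579))²/9 + 24/106) + 237044 = ((-1 - 1737)²/9 + 24*(1/106)) + 237044 = ((⅑)*(-1738)² + 12/53) + 237044 = ((⅑)*3020644 + 12/53) + 237044 = (3020644/9 + 12/53) + 237044 = 160094240/477 + 237044 = 273164228/477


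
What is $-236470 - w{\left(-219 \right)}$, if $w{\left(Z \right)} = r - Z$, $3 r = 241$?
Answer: $- \frac{710308}{3} \approx -2.3677 \cdot 10^{5}$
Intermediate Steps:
$r = \frac{241}{3}$ ($r = \frac{1}{3} \cdot 241 = \frac{241}{3} \approx 80.333$)
$w{\left(Z \right)} = \frac{241}{3} - Z$
$-236470 - w{\left(-219 \right)} = -236470 - \left(\frac{241}{3} - -219\right) = -236470 - \left(\frac{241}{3} + 219\right) = -236470 - \frac{898}{3} = - \frac{710308}{3}$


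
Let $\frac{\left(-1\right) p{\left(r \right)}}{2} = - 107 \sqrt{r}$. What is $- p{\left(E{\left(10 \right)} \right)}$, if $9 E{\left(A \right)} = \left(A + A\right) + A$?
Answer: $- \frac{214 \sqrt{30}}{3} \approx -390.71$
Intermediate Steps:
$E{\left(A \right)} = \frac{A}{3}$ ($E{\left(A \right)} = \frac{\left(A + A\right) + A}{9} = \frac{2 A + A}{9} = \frac{3 A}{9} = \frac{A}{3}$)
$p{\left(r \right)} = 214 \sqrt{r}$ ($p{\left(r \right)} = - 2 \left(- 107 \sqrt{r}\right) = 214 \sqrt{r}$)
$- p{\left(E{\left(10 \right)} \right)} = - 214 \sqrt{\frac{1}{3} \cdot 10} = - 214 \sqrt{\frac{10}{3}} = - 214 \frac{\sqrt{30}}{3} = - \frac{214 \sqrt{30}}{3}$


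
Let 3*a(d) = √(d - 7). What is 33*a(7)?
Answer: 0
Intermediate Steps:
a(d) = √(-7 + d)/3 (a(d) = √(d - 7)/3 = √(-7 + d)/3)
33*a(7) = 33*(√(-7 + 7)/3) = 33*(√0/3) = 33*((⅓)*0) = 33*0 = 0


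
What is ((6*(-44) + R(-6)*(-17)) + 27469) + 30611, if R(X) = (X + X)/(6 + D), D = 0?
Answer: 57850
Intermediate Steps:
R(X) = X/3 (R(X) = (X + X)/(6 + 0) = (2*X)/6 = (2*X)*(1/6) = X/3)
((6*(-44) + R(-6)*(-17)) + 27469) + 30611 = ((6*(-44) + ((1/3)*(-6))*(-17)) + 27469) + 30611 = ((-264 - 2*(-17)) + 27469) + 30611 = ((-264 + 34) + 27469) + 30611 = (-230 + 27469) + 30611 = 27239 + 30611 = 57850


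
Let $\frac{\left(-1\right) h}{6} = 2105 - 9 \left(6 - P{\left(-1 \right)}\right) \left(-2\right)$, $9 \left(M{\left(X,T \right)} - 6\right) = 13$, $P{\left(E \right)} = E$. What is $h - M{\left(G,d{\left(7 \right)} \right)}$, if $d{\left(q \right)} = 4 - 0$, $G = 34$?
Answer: $- \frac{120541}{9} \approx -13393.0$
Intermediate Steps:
$d{\left(q \right)} = 4$ ($d{\left(q \right)} = 4 + 0 = 4$)
$M{\left(X,T \right)} = \frac{67}{9}$ ($M{\left(X,T \right)} = 6 + \frac{1}{9} \cdot 13 = 6 + \frac{13}{9} = \frac{67}{9}$)
$h = -13386$ ($h = - 6 \left(2105 - 9 \left(6 - -1\right) \left(-2\right)\right) = - 6 \left(2105 - 9 \left(6 + 1\right) \left(-2\right)\right) = - 6 \left(2105 - 9 \cdot 7 \left(-2\right)\right) = - 6 \left(2105 - 63 \left(-2\right)\right) = - 6 \left(2105 - -126\right) = - 6 \left(2105 + 126\right) = \left(-6\right) 2231 = -13386$)
$h - M{\left(G,d{\left(7 \right)} \right)} = -13386 - \frac{67}{9} = - \frac{120541}{9}$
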